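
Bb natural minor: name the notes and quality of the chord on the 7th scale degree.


Working:
Bb natural minor scale: Bb C Db Eb F Gb Ab
Diatonic triad on degree 7 stacks scale notes 7, 2, 4: Ab C Eb
Ab→C = 4 semitones; Ab→Eb = 7 semitones → major triad
= Ab C Eb (major)


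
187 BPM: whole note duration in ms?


Step by step:
One quarter-note beat = 60000 / BPM = 60000 / 187 ms
Whole note = 4 × quarter note
Duration = 4 × 60000 / 187 = 240000 / 187
= 1283.4 ms


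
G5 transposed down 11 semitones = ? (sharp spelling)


Let's work it out.
G5: chromatic position 7 in octave 5 → absolute = 5×12 + 7 = 67
Transpose down 11: 67 - 11 = 56
56 = 4×12 + 8 → G# in octave 4
Result = G#4


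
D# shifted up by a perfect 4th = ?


Step by step:
perfect 4th: 4 letter names, 5 semitones
Letter: D + 3 → G
Pitch: D# + 5 semitones, spelled as a G → G#
= G#


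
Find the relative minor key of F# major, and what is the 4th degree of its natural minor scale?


Let's work it out.
The relative minor shares the major's key signature and starts on its 6th degree
6th degree = a major 6th above the tonic; a major 6th above F# is D#
→ relative minor of F# major is D# minor
D# natural minor scale: D# E# F# G# A# B C#
= D# minor; 4th degree = G#


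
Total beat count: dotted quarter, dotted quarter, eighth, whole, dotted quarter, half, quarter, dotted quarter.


Beat values:
  dotted quarter = 1.5 beats
  dotted quarter = 1.5 beats
  eighth = 0.5 beats
  whole = 4 beats
  dotted quarter = 1.5 beats
  half = 2 beats
  quarter = 1 beat
  dotted quarter = 1.5 beats
Sum = 1.5 + 1.5 + 0.5 + 4 + 1.5 + 2 + 1 + 1.5
= 13.5 beats


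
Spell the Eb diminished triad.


Solution.
Diminished triad = root + minor 3rd (3 semitones) + diminished 5th (6 semitones)
A triad on Eb stacks thirds, so the chord tones use letter names E-G-B
Root: Eb
Minor 3rd above Eb: Gb
Diminished 5th above Eb: Bbb
Chord = Eb Gb Bbb


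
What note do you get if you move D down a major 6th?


Step by step:
major 6th: 6 letter names, 9 semitones
Letter: D - 5 → F
Pitch: D - 9 semitones, spelled as an F → F
= F


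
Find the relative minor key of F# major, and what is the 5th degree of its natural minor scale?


Let's work it out.
The relative minor shares the major's key signature and starts on its 6th degree
6th degree = a major 6th above the tonic; a major 6th above F# is D#
→ relative minor of F# major is D# minor
D# natural minor scale: D# E# F# G# A# B C#
= D# minor; 5th degree = A#


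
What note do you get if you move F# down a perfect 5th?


Solution.
perfect 5th: 5 letter names, 7 semitones
Letter: F - 4 → B
Pitch: F# - 7 semitones, spelled as a B → B
= B


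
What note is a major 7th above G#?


Working:
A 7th spans 7 letter names, so from G we land on F
A major 7th = 11 semitones above G#
Spell F at that pitch: F##
= F##


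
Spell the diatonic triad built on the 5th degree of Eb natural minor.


Let's work it out.
Eb natural minor scale: Eb F Gb Ab Bb Cb Db
Diatonic triad on degree 5 stacks scale notes 5, 7, 2: Bb Db F
Bb→Db = 3 semitones; Bb→F = 7 semitones → minor triad
= Bb Db F (minor)


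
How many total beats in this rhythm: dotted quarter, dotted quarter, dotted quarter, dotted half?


Working:
Beat values:
  dotted quarter = 1.5 beats
  dotted quarter = 1.5 beats
  dotted quarter = 1.5 beats
  dotted half = 3 beats
Sum = 1.5 + 1.5 + 1.5 + 3
= 7.5 beats


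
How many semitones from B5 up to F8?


Step by step:
Absolute semitone position = octave×12 + chromatic position
B5: 5×12 + 11 = 71
F8: 8×12 + 5 = 101
Difference = 101 - 71 = 30
= 30 semitones


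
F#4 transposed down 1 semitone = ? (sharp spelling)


F#4: chromatic position 6 in octave 4 → absolute = 4×12 + 6 = 54
Transpose down 1: 54 - 1 = 53
53 = 4×12 + 5 → F in octave 4
Result = F4


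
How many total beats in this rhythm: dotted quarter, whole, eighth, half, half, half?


Step by step:
Beat values:
  dotted quarter = 1.5 beats
  whole = 4 beats
  eighth = 0.5 beats
  half = 2 beats
  half = 2 beats
  half = 2 beats
Sum = 1.5 + 4 + 0.5 + 2 + 2 + 2
= 12 beats


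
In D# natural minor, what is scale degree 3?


Solution.
Natural minor scale pattern: W-H-W-W-H-W-W (2-1-2-2-1-2-2 semitones)
Starting from D#:
  D# + 2 semitones → E#
  E# + 1 semitone → F#
  F# + 2 semitones → G#
  G# + 2 semitones → A#
  A# + 1 semitone → B
  B + 2 semitones → C#
  C# + 2 semitones → D#
Scale: D# E# F# G# A# B C#
Degree 3 = F#


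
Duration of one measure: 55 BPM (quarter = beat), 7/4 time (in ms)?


Reasoning:
Quarter-note beat duration = 60000 / 55 ms
Beats per measure (7/4) = 7
One measure = 7 × 60000 / 55 = 420000 / 55 ms
= 7636.4 ms


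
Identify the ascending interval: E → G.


Working:
Letter names: E → G spans 3 letter names → a 3rd
Semitones: E → G = 3 half-steps
A 3rd of 3 semitones is a minor 3rd
= minor 3rd


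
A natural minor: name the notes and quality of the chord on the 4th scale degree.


Let's work it out.
A natural minor scale: A B C D E F G
Diatonic triad on degree 4 stacks scale notes 4, 6, 1: D F A
D→F = 3 semitones; D→A = 7 semitones → minor triad
= D F A (minor)


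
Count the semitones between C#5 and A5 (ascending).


Let's work it out.
Absolute semitone position = octave×12 + chromatic position
C#5: 5×12 + 1 = 61
A5: 5×12 + 9 = 69
Difference = 69 - 61 = 8
= 8 semitones


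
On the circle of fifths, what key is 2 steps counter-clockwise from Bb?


Each counter-clockwise step moves down a perfect 5th (= up a perfect 4th)
From Bb: Bb → Eb → Ab
= Ab


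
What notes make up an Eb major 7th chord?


Solution.
Major 7th chord = root + major 3rd + perfect 5th + major 7th
Seventh chords stack in thirds, so the letter names are E-G-B-D
Root: Eb
Major 3rd above Eb: G
Perfect 5th above Eb: Bb
Major 7th above Eb: D
Chord = Eb G Bb D


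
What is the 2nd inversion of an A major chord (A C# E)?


Root position: A C# E
2nd inversion: move root and 3rd up an octave
Bass note: E
Notes (bottom to top) = E A C#


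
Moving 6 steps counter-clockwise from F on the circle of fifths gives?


Reasoning:
Each counter-clockwise step moves down a perfect 5th (= up a perfect 4th)
From F: F → Bb → Eb → Ab → Db → F#/Gb → B
= B


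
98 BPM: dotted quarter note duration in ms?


One quarter-note beat = 60000 / BPM = 60000 / 98 ms
Dotted quarter note = 3/2 × quarter note
Duration = 3/2 × 60000 / 98 = 90000 / 98
= 918.4 ms


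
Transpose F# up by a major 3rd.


Working:
major 3rd: 3 letter names, 4 semitones
Letter: F + 2 → A
Pitch: F# + 4 semitones, spelled as an A → A#
= A#


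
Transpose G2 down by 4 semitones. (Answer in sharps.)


Step by step:
G2: chromatic position 7 in octave 2 → absolute = 2×12 + 7 = 31
Transpose down 4: 31 - 4 = 27
27 = 2×12 + 3 → D# in octave 2
Result = D#2


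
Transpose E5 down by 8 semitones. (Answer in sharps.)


Reasoning:
E5: chromatic position 4 in octave 5 → absolute = 5×12 + 4 = 64
Transpose down 8: 64 - 8 = 56
56 = 4×12 + 8 → G# in octave 4
Result = G#4


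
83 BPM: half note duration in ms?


Step by step:
One quarter-note beat = 60000 / BPM = 60000 / 83 ms
Half note = 2 × quarter note
Duration = 2 × 60000 / 83 = 120000 / 83
= 1445.8 ms


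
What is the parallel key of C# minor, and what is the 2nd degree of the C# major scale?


Parallel keys share the same tonic but differ in mode
C# minor → parallel is C# major
C# major scale: C# D# E# F# G# A# B#
= C# major; 2nd degree = D#


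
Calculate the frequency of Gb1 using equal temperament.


Reasoning:
f = 440 × 2^(n/12) where n = semitones from A4
Gb1: -39 semitones from A4
f = 440 × 2^(-39/12)
f = 46.25 Hz


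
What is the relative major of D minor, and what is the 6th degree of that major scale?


Solution.
The relative major shares the key signature and is a minor 3rd above the minor tonic
A minor 3rd above D is F
→ relative major of D minor is F major
F major scale: F G A Bb C D E
= F major; 6th degree = D


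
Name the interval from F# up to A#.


Reasoning:
Letter names: F → A spans 3 letter names → a 3rd
Semitones: F# → A# = 4 half-steps
A 3rd of 4 semitones is a major 3rd
= major 3rd


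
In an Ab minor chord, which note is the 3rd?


Minor triad = root + minor 3rd (3 semitones) + perfect 5th (7 semitones)
A triad on Ab stacks thirds, so the chord tones use letter names A-C-E
Root: Ab
Minor 3rd above Ab: Cb
Perfect 5th above Ab: Eb
The 3rd = Cb


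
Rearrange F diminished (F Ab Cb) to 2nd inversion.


Step by step:
Root position: F Ab Cb
2nd inversion: move root and 3rd up an octave
Bass note: Cb
Notes (bottom to top) = Cb F Ab


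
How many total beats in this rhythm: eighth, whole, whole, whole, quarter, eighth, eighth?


Let's work it out.
Beat values:
  eighth = 0.5 beats
  whole = 4 beats
  whole = 4 beats
  whole = 4 beats
  quarter = 1 beat
  eighth = 0.5 beats
  eighth = 0.5 beats
Sum = 0.5 + 4 + 4 + 4 + 1 + 0.5 + 0.5
= 14.5 beats


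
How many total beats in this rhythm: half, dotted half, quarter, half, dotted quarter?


Let's work it out.
Beat values:
  half = 2 beats
  dotted half = 3 beats
  quarter = 1 beat
  half = 2 beats
  dotted quarter = 1.5 beats
Sum = 2 + 3 + 1 + 2 + 1.5
= 9.5 beats


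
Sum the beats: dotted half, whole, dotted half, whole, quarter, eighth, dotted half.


Step by step:
Beat values:
  dotted half = 3 beats
  whole = 4 beats
  dotted half = 3 beats
  whole = 4 beats
  quarter = 1 beat
  eighth = 0.5 beats
  dotted half = 3 beats
Sum = 3 + 4 + 3 + 4 + 1 + 0.5 + 3
= 18.5 beats


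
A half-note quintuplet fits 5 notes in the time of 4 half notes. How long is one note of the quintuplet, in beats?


Let's work it out.
Quintuplet: 5 notes occupy the space of 4 half notes
Space = 4 × 2 = 8 beats
Each quintuplet note = 8 / 5 = 8/5 beats
= 8/5 beats


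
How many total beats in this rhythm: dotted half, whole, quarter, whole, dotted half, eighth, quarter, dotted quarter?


Working:
Beat values:
  dotted half = 3 beats
  whole = 4 beats
  quarter = 1 beat
  whole = 4 beats
  dotted half = 3 beats
  eighth = 0.5 beats
  quarter = 1 beat
  dotted quarter = 1.5 beats
Sum = 3 + 4 + 1 + 4 + 3 + 0.5 + 1 + 1.5
= 18 beats


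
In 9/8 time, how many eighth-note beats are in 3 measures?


Step by step:
Time signature 9/8: the bottom number 8 means the eighth note gets one count
The top number 9 means 9 eighth-note beats per measure
Total = 9 × 3 measures
= 27 eighth-note beats


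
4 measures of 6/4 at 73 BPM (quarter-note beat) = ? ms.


Quarter-note beat duration = 60000 / 73 ms
Beats per measure (6/4) = 6
One measure = 6 × 60000 / 73 = 360000 / 73 ms
4 measures = 4 × 360000 / 73 = 1440000 / 73
= 19726.0 ms


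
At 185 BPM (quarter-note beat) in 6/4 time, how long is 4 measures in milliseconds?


Solution.
Quarter-note beat duration = 60000 / 185 ms
Beats per measure (6/4) = 6
One measure = 6 × 60000 / 185 = 360000 / 185 ms
4 measures = 4 × 360000 / 185 = 1440000 / 185
= 7783.8 ms


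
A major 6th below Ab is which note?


Solution.
A 6th spans 6 letter names, so from A we land on C
A major 6th = 9 semitones below Ab
Spell C at that pitch: Cb
= Cb


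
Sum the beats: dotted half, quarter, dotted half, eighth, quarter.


Let's work it out.
Beat values:
  dotted half = 3 beats
  quarter = 1 beat
  dotted half = 3 beats
  eighth = 0.5 beats
  quarter = 1 beat
Sum = 3 + 1 + 3 + 0.5 + 1
= 8.5 beats


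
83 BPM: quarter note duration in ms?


Solution.
One quarter-note beat = 60000 / BPM = 60000 / 83 ms
Duration = 60000 / 83
= 722.9 ms


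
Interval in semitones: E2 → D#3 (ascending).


Solution.
Absolute semitone position = octave×12 + chromatic position
E2: 2×12 + 4 = 28
D#3: 3×12 + 3 = 39
Difference = 39 - 28 = 11
= 11 semitones


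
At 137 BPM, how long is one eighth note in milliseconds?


One quarter-note beat = 60000 / BPM = 60000 / 137 ms
Eighth note = 1/2 × quarter note
Duration = 1/2 × 60000 / 137 = 30000 / 137
= 219.0 ms


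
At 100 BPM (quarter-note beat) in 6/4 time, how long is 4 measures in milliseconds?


Quarter-note beat duration = 60000 / 100 ms
Beats per measure (6/4) = 6
One measure = 6 × 60000 / 100 = 360000 / 100 ms
4 measures = 4 × 360000 / 100 = 1440000 / 100
= 14400.0 ms


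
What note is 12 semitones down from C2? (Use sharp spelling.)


Solution.
C2: chromatic position 0 in octave 2 → absolute = 2×12 + 0 = 24
Transpose down 12: 24 - 12 = 12
12 = 1×12 + 0 → C in octave 1
Result = C1


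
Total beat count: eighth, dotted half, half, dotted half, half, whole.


Working:
Beat values:
  eighth = 0.5 beats
  dotted half = 3 beats
  half = 2 beats
  dotted half = 3 beats
  half = 2 beats
  whole = 4 beats
Sum = 0.5 + 3 + 2 + 3 + 2 + 4
= 14.5 beats


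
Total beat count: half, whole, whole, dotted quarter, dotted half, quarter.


Working:
Beat values:
  half = 2 beats
  whole = 4 beats
  whole = 4 beats
  dotted quarter = 1.5 beats
  dotted half = 3 beats
  quarter = 1 beat
Sum = 2 + 4 + 4 + 1.5 + 3 + 1
= 15.5 beats


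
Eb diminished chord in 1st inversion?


Solution.
Root position: Eb Gb Bbb
1st inversion: move root up an octave
Bass note: Gb
Notes (bottom to top) = Gb Bbb Eb


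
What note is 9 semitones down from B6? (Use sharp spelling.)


Reasoning:
B6: chromatic position 11 in octave 6 → absolute = 6×12 + 11 = 83
Transpose down 9: 83 - 9 = 74
74 = 6×12 + 2 → D in octave 6
Result = D6


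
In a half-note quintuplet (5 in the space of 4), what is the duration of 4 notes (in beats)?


Quintuplet: 5 notes occupy the space of 4 half notes
Space = 4 × 2 = 8 beats
Each quintuplet note = 8 / 5 = 8/5 beats
4 notes = 4 × 8/5 = 32/5
= 32/5 beats


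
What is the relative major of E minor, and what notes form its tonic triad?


The relative major shares the key signature and is a minor 3rd above the minor tonic
A minor 3rd above E is G
→ relative major of E minor is G major
Tonic triad of G major = root + major 3rd + perfect 5th = G B D
= G major; triad = G B D


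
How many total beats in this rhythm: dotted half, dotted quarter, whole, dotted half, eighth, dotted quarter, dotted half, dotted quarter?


Solution.
Beat values:
  dotted half = 3 beats
  dotted quarter = 1.5 beats
  whole = 4 beats
  dotted half = 3 beats
  eighth = 0.5 beats
  dotted quarter = 1.5 beats
  dotted half = 3 beats
  dotted quarter = 1.5 beats
Sum = 3 + 1.5 + 4 + 3 + 0.5 + 1.5 + 3 + 1.5
= 18 beats


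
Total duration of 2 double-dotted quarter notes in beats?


Reasoning:
Base quarter note = 1 beat
Dot 1 adds half the previous value: +1/2
Dot 2 adds half the previous value: +1/4
One double-dotted quarter = 1 + 1/2 + 1/4 = 7/4
2 of them = 2 × 7/4 = 7/2
= 7/2 beats


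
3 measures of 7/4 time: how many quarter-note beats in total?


Step by step:
Time signature 7/4: the bottom number 4 means the quarter note gets one count
The top number 7 means 7 quarter-note beats per measure
Total = 7 × 3 measures
= 21 quarter-note beats


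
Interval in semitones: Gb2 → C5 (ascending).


Reasoning:
Absolute semitone position = octave×12 + chromatic position
Gb2: 2×12 + 6 = 30
C5: 5×12 + 0 = 60
Difference = 60 - 30 = 30
= 30 semitones


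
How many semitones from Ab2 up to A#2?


Absolute semitone position = octave×12 + chromatic position
Ab2: 2×12 + 8 = 32
A#2: 2×12 + 10 = 34
Difference = 34 - 32 = 2
= 2 semitones


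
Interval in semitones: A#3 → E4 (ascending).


Solution.
Absolute semitone position = octave×12 + chromatic position
A#3: 3×12 + 10 = 46
E4: 4×12 + 4 = 52
Difference = 52 - 46 = 6
= 6 semitones


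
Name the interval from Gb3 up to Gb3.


Letter names: G → G spans 1 letter name → a unison
Semitones: Gb3 → Gb3 = 0 half-steps
A unison of 0 semitones is a perfect unison
= perfect unison


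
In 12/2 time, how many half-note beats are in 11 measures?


Working:
Time signature 12/2: the bottom number 2 means the half note gets one count
The top number 12 means 12 half-note beats per measure
Total = 12 × 11 measures
= 132 half-note beats


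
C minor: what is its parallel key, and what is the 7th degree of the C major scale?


Working:
Parallel keys share the same tonic but differ in mode
C minor → parallel is C major
C major scale: C D E F G A B
= C major; 7th degree = B


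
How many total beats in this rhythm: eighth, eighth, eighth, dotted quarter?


Reasoning:
Beat values:
  eighth = 0.5 beats
  eighth = 0.5 beats
  eighth = 0.5 beats
  dotted quarter = 1.5 beats
Sum = 0.5 + 0.5 + 0.5 + 1.5
= 3 beats


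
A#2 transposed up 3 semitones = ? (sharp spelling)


A#2: chromatic position 10 in octave 2 → absolute = 2×12 + 10 = 34
Transpose up 3: 34 + 3 = 37
37 = 3×12 + 1 → C# in octave 3
Result = C#3


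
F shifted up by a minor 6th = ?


minor 6th: 6 letter names, 8 semitones
Letter: F + 5 → D
Pitch: F + 8 semitones, spelled as a D → Db
= Db


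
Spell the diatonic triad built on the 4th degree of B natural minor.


Step by step:
B natural minor scale: B C# D E F# G A
Diatonic triad on degree 4 stacks scale notes 4, 6, 1: E G B
E→G = 3 semitones; E→B = 7 semitones → minor triad
= E G B (minor)


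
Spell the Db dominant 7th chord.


Let's work it out.
Dominant 7th chord = root + major 3rd + perfect 5th + minor 7th
Seventh chords stack in thirds, so the letter names are D-F-A-C
Root: Db
Major 3rd above Db: F
Perfect 5th above Db: Ab
Minor 7th above Db: Cb
Chord = Db F Ab Cb


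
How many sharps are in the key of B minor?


Step by step:
Sharp minor keys follow the circle of fifths: A(0), E(1), B(2), F#(3), C#(4), G#(5), D#(6), A#(7)
B minor has 2 sharps
Order of sharps: F# C# G# D# A# E# B# → first 2: F#, C#
= 2 sharps


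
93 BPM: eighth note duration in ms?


Let's work it out.
One quarter-note beat = 60000 / BPM = 60000 / 93 ms
Eighth note = 1/2 × quarter note
Duration = 1/2 × 60000 / 93 = 30000 / 93
= 322.6 ms


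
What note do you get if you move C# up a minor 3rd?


Solution.
minor 3rd: 3 letter names, 3 semitones
Letter: C + 2 → E
Pitch: C# + 3 semitones, spelled as an E → E
= E


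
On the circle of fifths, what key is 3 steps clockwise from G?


Working:
Each clockwise step on the circle of fifths moves up a perfect 5th
From G: G → D → A → E
= E


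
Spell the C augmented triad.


Solution.
Augmented triad = root + major 3rd (4 semitones) + augmented 5th (8 semitones)
A triad on C stacks thirds, so the chord tones use letter names C-E-G
Root: C
Major 3rd above C: E
Augmented 5th above C: G#
Chord = C E G#


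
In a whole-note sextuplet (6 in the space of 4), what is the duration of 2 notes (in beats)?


Reasoning:
Sextuplet: 6 notes occupy the space of 4 whole notes
Space = 4 × 4 = 16 beats
Each sextuplet note = 16 / 6 = 8/3 beats
2 notes = 2 × 8/3 = 16/3
= 16/3 beats


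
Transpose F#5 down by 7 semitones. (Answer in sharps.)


Working:
F#5: chromatic position 6 in octave 5 → absolute = 5×12 + 6 = 66
Transpose down 7: 66 - 7 = 59
59 = 4×12 + 11 → B in octave 4
Result = B4


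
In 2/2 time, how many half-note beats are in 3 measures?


Reasoning:
Time signature 2/2: the bottom number 2 means the half note gets one count
The top number 2 means 2 half-note beats per measure
Total = 2 × 3 measures
= 6 half-note beats


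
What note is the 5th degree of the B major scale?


Step by step:
Major scale pattern: W-W-H-W-W-W-H (2-2-1-2-2-2-1 semitones)
Starting from B:
  B + 2 semitones → C#
  C# + 2 semitones → D#
  D# + 1 semitone → E
  E + 2 semitones → F#
  F# + 2 semitones → G#
  G# + 2 semitones → A#
  A# + 1 semitone → B
Scale: B C# D# E F# G# A#
Degree 5 = F#


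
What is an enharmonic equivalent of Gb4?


Let's work it out.
Enharmonic notes sound the same pitch but are spelled with different letter names
Gb and F# name the same pitch class
= F#4


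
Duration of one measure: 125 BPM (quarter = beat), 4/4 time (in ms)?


Let's work it out.
Quarter-note beat duration = 60000 / 125 ms
Beats per measure (4/4) = 4
One measure = 4 × 60000 / 125 = 240000 / 125 ms
= 1920.0 ms


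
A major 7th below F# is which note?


A 7th spans 7 letter names, so from F we land on G
A major 7th = 11 semitones below F#
Spell G at that pitch: G
= G


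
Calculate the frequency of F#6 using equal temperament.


Reasoning:
f = 440 × 2^(n/12) where n = semitones from A4
F#6: 21 semitones from A4
f = 440 × 2^(21/12)
f = 1479.98 Hz


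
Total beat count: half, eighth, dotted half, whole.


Solution.
Beat values:
  half = 2 beats
  eighth = 0.5 beats
  dotted half = 3 beats
  whole = 4 beats
Sum = 2 + 0.5 + 3 + 4
= 9.5 beats


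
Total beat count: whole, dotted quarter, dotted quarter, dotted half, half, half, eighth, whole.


Let's work it out.
Beat values:
  whole = 4 beats
  dotted quarter = 1.5 beats
  dotted quarter = 1.5 beats
  dotted half = 3 beats
  half = 2 beats
  half = 2 beats
  eighth = 0.5 beats
  whole = 4 beats
Sum = 4 + 1.5 + 1.5 + 3 + 2 + 2 + 0.5 + 4
= 18.5 beats


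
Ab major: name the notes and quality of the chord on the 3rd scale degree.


Reasoning:
Ab major scale: Ab Bb C Db Eb F G
Diatonic triad on degree 3 stacks scale notes 3, 5, 7: C Eb G
C→Eb = 3 semitones; C→G = 7 semitones → minor triad
= C Eb G (minor)


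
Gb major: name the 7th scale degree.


Let's work it out.
Major scale pattern: W-W-H-W-W-W-H (2-2-1-2-2-2-1 semitones)
Starting from Gb:
  Gb + 2 semitones → Ab
  Ab + 2 semitones → Bb
  Bb + 1 semitone → Cb
  Cb + 2 semitones → Db
  Db + 2 semitones → Eb
  Eb + 2 semitones → F
  F + 1 semitone → Gb
Scale: Gb Ab Bb Cb Db Eb F
Degree 7 = F


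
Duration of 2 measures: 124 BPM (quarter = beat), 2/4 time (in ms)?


Let's work it out.
Quarter-note beat duration = 60000 / 124 ms
Beats per measure (2/4) = 2
One measure = 2 × 60000 / 124 = 120000 / 124 ms
2 measures = 2 × 120000 / 124 = 240000 / 124
= 1935.5 ms


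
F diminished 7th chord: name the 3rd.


Solution.
Diminished 7th chord = root + minor 3rd + diminished 5th + diminished 7th
Seventh chords stack in thirds, so the letter names are F-A-C-E
Root: F
Minor 3rd above F: Ab
Diminished 5th above F: Cb
Diminished 7th above F: Ebb
The 3rd = Ab


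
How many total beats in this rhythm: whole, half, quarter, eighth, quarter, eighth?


Beat values:
  whole = 4 beats
  half = 2 beats
  quarter = 1 beat
  eighth = 0.5 beats
  quarter = 1 beat
  eighth = 0.5 beats
Sum = 4 + 2 + 1 + 0.5 + 1 + 0.5
= 9 beats


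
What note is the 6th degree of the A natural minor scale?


Reasoning:
Natural minor scale pattern: W-H-W-W-H-W-W (2-1-2-2-1-2-2 semitones)
Starting from A:
  A + 2 semitones → B
  B + 1 semitone → C
  C + 2 semitones → D
  D + 2 semitones → E
  E + 1 semitone → F
  F + 2 semitones → G
  G + 2 semitones → A
Scale: A B C D E F G
Degree 6 = F


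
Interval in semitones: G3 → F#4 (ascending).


Working:
Absolute semitone position = octave×12 + chromatic position
G3: 3×12 + 7 = 43
F#4: 4×12 + 6 = 54
Difference = 54 - 43 = 11
= 11 semitones


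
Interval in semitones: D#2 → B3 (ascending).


Step by step:
Absolute semitone position = octave×12 + chromatic position
D#2: 2×12 + 3 = 27
B3: 3×12 + 11 = 47
Difference = 47 - 27 = 20
= 20 semitones


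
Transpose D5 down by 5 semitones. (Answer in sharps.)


Working:
D5: chromatic position 2 in octave 5 → absolute = 5×12 + 2 = 62
Transpose down 5: 62 - 5 = 57
57 = 4×12 + 9 → A in octave 4
Result = A4


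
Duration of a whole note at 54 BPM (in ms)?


Reasoning:
One quarter-note beat = 60000 / BPM = 60000 / 54 ms
Whole note = 4 × quarter note
Duration = 4 × 60000 / 54 = 240000 / 54
= 4444.4 ms


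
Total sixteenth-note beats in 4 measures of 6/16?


Step by step:
Time signature 6/16: the bottom number 16 means the sixteenth note gets one count
The top number 6 means 6 sixteenth-note beats per measure
Total = 6 × 4 measures
= 24 sixteenth-note beats


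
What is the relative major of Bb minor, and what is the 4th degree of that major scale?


Step by step:
The relative major shares the key signature and is a minor 3rd above the minor tonic
A minor 3rd above Bb is Db
→ relative major of Bb minor is Db major
Db major scale: Db Eb F Gb Ab Bb C
= Db major; 4th degree = Gb


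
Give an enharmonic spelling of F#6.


Let's work it out.
Enharmonic notes sound the same pitch but are spelled with different letter names
F# and Gb name the same pitch class
= Gb6


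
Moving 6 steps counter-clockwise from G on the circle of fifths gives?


Let's work it out.
Each counter-clockwise step moves down a perfect 5th (= up a perfect 4th)
From G: G → C → F → Bb → Eb → Ab → Db
= Db


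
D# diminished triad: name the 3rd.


Diminished triad = root + minor 3rd (3 semitones) + diminished 5th (6 semitones)
A triad on D# stacks thirds, so the chord tones use letter names D-F-A
Root: D#
Minor 3rd above D#: F#
Diminished 5th above D#: A
The 3rd = F#


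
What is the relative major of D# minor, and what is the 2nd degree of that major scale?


Step by step:
The relative major shares the key signature and is a minor 3rd above the minor tonic
A minor 3rd above D# is F#
→ relative major of D# minor is F# major
F# major scale: F# G# A# B C# D# E#
= F# major; 2nd degree = G#


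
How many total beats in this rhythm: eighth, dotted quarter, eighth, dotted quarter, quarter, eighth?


Beat values:
  eighth = 0.5 beats
  dotted quarter = 1.5 beats
  eighth = 0.5 beats
  dotted quarter = 1.5 beats
  quarter = 1 beat
  eighth = 0.5 beats
Sum = 0.5 + 1.5 + 0.5 + 1.5 + 1 + 0.5
= 5.5 beats


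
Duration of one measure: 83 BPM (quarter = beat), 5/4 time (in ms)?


Step by step:
Quarter-note beat duration = 60000 / 83 ms
Beats per measure (5/4) = 5
One measure = 5 × 60000 / 83 = 300000 / 83 ms
= 3614.5 ms


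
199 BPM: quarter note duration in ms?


Solution.
One quarter-note beat = 60000 / BPM = 60000 / 199 ms
Duration = 60000 / 199
= 301.5 ms


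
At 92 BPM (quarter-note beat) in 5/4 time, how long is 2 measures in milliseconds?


Working:
Quarter-note beat duration = 60000 / 92 ms
Beats per measure (5/4) = 5
One measure = 5 × 60000 / 92 = 300000 / 92 ms
2 measures = 2 × 300000 / 92 = 600000 / 92
= 6521.7 ms


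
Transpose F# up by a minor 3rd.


Working:
minor 3rd: 3 letter names, 3 semitones
Letter: F + 2 → A
Pitch: F# + 3 semitones, spelled as an A → A
= A


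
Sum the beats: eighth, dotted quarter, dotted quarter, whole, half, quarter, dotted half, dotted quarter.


Beat values:
  eighth = 0.5 beats
  dotted quarter = 1.5 beats
  dotted quarter = 1.5 beats
  whole = 4 beats
  half = 2 beats
  quarter = 1 beat
  dotted half = 3 beats
  dotted quarter = 1.5 beats
Sum = 0.5 + 1.5 + 1.5 + 4 + 2 + 1 + 3 + 1.5
= 15 beats


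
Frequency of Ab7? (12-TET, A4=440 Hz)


Working:
f = 440 × 2^(n/12) where n = semitones from A4
Ab7: 35 semitones from A4
f = 440 × 2^(35/12)
f = 3322.44 Hz


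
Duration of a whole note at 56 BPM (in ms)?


Step by step:
One quarter-note beat = 60000 / BPM = 60000 / 56 ms
Whole note = 4 × quarter note
Duration = 4 × 60000 / 56 = 240000 / 56
= 4285.7 ms


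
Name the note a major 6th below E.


Solution.
A 6th spans 6 letter names, so from E we land on G
A major 6th = 9 semitones below E
Spell G at that pitch: G
= G


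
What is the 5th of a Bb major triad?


Working:
Major triad = root + major 3rd (4 semitones) + perfect 5th (7 semitones)
A triad on Bb stacks thirds, so the chord tones use letter names B-D-F
Root: Bb
Major 3rd above Bb: D
Perfect 5th above Bb: F
The 5th = F


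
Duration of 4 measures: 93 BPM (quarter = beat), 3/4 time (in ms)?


Step by step:
Quarter-note beat duration = 60000 / 93 ms
Beats per measure (3/4) = 3
One measure = 3 × 60000 / 93 = 180000 / 93 ms
4 measures = 4 × 180000 / 93 = 720000 / 93
= 7741.9 ms


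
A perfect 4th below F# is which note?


Solution.
A 4th spans 4 letter names, so from F we land on C
A perfect 4th = 5 semitones below F#
Spell C at that pitch: C#
= C#


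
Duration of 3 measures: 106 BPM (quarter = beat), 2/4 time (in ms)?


Step by step:
Quarter-note beat duration = 60000 / 106 ms
Beats per measure (2/4) = 2
One measure = 2 × 60000 / 106 = 120000 / 106 ms
3 measures = 3 × 120000 / 106 = 360000 / 106
= 3396.2 ms


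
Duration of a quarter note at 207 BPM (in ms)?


Solution.
One quarter-note beat = 60000 / BPM = 60000 / 207 ms
Duration = 60000 / 207
= 289.9 ms


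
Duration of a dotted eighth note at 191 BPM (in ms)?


Solution.
One quarter-note beat = 60000 / BPM = 60000 / 191 ms
Dotted eighth note = 3/4 × quarter note
Duration = 3/4 × 60000 / 191 = 45000 / 191
= 235.6 ms


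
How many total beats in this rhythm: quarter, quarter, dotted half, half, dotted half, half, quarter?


Reasoning:
Beat values:
  quarter = 1 beat
  quarter = 1 beat
  dotted half = 3 beats
  half = 2 beats
  dotted half = 3 beats
  half = 2 beats
  quarter = 1 beat
Sum = 1 + 1 + 3 + 2 + 3 + 2 + 1
= 13 beats


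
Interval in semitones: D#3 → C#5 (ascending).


Let's work it out.
Absolute semitone position = octave×12 + chromatic position
D#3: 3×12 + 3 = 39
C#5: 5×12 + 1 = 61
Difference = 61 - 39 = 22
= 22 semitones


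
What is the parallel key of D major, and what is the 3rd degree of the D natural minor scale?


Let's work it out.
Parallel keys share the same tonic but differ in mode
D major → parallel is D minor
D natural minor scale: D E F G A Bb C
= D minor; 3rd degree = F


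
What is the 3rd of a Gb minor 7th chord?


Step by step:
Minor 7th chord = root + minor 3rd + perfect 5th + minor 7th
Seventh chords stack in thirds, so the letter names are G-B-D-F
Root: Gb
Minor 3rd above Gb: Bbb
Perfect 5th above Gb: Db
Minor 7th above Gb: Fb
The 3rd = Bbb


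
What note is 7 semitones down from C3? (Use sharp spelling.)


Working:
C3: chromatic position 0 in octave 3 → absolute = 3×12 + 0 = 36
Transpose down 7: 36 - 7 = 29
29 = 2×12 + 5 → F in octave 2
Result = F2


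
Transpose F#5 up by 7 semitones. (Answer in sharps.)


Solution.
F#5: chromatic position 6 in octave 5 → absolute = 5×12 + 6 = 66
Transpose up 7: 66 + 7 = 73
73 = 6×12 + 1 → C# in octave 6
Result = C#6


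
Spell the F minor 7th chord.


Let's work it out.
Minor 7th chord = root + minor 3rd + perfect 5th + minor 7th
Seventh chords stack in thirds, so the letter names are F-A-C-E
Root: F
Minor 3rd above F: Ab
Perfect 5th above F: C
Minor 7th above F: Eb
Chord = F Ab C Eb


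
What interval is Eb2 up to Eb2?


Letter names: E → E spans 1 letter name → a unison
Semitones: Eb2 → Eb2 = 0 half-steps
A unison of 0 semitones is a perfect unison
= perfect unison


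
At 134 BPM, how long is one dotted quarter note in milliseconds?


Step by step:
One quarter-note beat = 60000 / BPM = 60000 / 134 ms
Dotted quarter note = 3/2 × quarter note
Duration = 3/2 × 60000 / 134 = 90000 / 134
= 671.6 ms


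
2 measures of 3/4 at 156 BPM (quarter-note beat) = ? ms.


Quarter-note beat duration = 60000 / 156 ms
Beats per measure (3/4) = 3
One measure = 3 × 60000 / 156 = 180000 / 156 ms
2 measures = 2 × 180000 / 156 = 360000 / 156
= 2307.7 ms


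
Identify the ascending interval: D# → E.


Letter names: D → E spans 2 letter names → a 2nd
Semitones: D# → E = 1 half-step
A 2nd of 1 semitone is a minor 2nd
= minor 2nd


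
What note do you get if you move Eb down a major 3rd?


Reasoning:
major 3rd: 3 letter names, 4 semitones
Letter: E - 2 → C
Pitch: Eb - 4 semitones, spelled as a C → Cb
= Cb


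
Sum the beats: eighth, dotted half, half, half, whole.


Reasoning:
Beat values:
  eighth = 0.5 beats
  dotted half = 3 beats
  half = 2 beats
  half = 2 beats
  whole = 4 beats
Sum = 0.5 + 3 + 2 + 2 + 4
= 11.5 beats


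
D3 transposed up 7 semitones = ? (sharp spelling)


D3: chromatic position 2 in octave 3 → absolute = 3×12 + 2 = 38
Transpose up 7: 38 + 7 = 45
45 = 3×12 + 9 → A in octave 3
Result = A3


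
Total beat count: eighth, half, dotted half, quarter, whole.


Working:
Beat values:
  eighth = 0.5 beats
  half = 2 beats
  dotted half = 3 beats
  quarter = 1 beat
  whole = 4 beats
Sum = 0.5 + 2 + 3 + 1 + 4
= 10.5 beats


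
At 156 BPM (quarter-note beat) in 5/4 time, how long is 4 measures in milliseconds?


Solution.
Quarter-note beat duration = 60000 / 156 ms
Beats per measure (5/4) = 5
One measure = 5 × 60000 / 156 = 300000 / 156 ms
4 measures = 4 × 300000 / 156 = 1200000 / 156
= 7692.3 ms


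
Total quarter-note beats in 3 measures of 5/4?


Let's work it out.
Time signature 5/4: the bottom number 4 means the quarter note gets one count
The top number 5 means 5 quarter-note beats per measure
Total = 5 × 3 measures
= 15 quarter-note beats


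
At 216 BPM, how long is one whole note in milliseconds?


One quarter-note beat = 60000 / BPM = 60000 / 216 ms
Whole note = 4 × quarter note
Duration = 4 × 60000 / 216 = 240000 / 216
= 1111.1 ms


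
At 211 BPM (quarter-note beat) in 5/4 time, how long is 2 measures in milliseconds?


Solution.
Quarter-note beat duration = 60000 / 211 ms
Beats per measure (5/4) = 5
One measure = 5 × 60000 / 211 = 300000 / 211 ms
2 measures = 2 × 300000 / 211 = 600000 / 211
= 2843.6 ms


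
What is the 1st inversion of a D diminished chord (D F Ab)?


Solution.
Root position: D F Ab
1st inversion: move root up an octave
Bass note: F
Notes (bottom to top) = F Ab D


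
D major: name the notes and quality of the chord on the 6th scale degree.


Step by step:
D major scale: D E F# G A B C#
Diatonic triad on degree 6 stacks scale notes 6, 1, 3: B D F#
B→D = 3 semitones; B→F# = 7 semitones → minor triad
= B D F# (minor)


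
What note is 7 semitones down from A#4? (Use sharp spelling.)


A#4: chromatic position 10 in octave 4 → absolute = 4×12 + 10 = 58
Transpose down 7: 58 - 7 = 51
51 = 4×12 + 3 → D# in octave 4
Result = D#4


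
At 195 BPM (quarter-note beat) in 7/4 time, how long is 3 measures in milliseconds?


Let's work it out.
Quarter-note beat duration = 60000 / 195 ms
Beats per measure (7/4) = 7
One measure = 7 × 60000 / 195 = 420000 / 195 ms
3 measures = 3 × 420000 / 195 = 1260000 / 195
= 6461.5 ms


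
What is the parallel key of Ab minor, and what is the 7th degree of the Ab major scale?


Let's work it out.
Parallel keys share the same tonic but differ in mode
Ab minor → parallel is Ab major
Ab major scale: Ab Bb C Db Eb F G
= Ab major; 7th degree = G


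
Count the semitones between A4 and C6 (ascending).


Absolute semitone position = octave×12 + chromatic position
A4: 4×12 + 9 = 57
C6: 6×12 + 0 = 72
Difference = 72 - 57 = 15
= 15 semitones


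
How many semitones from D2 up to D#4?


Absolute semitone position = octave×12 + chromatic position
D2: 2×12 + 2 = 26
D#4: 4×12 + 3 = 51
Difference = 51 - 26 = 25
= 25 semitones


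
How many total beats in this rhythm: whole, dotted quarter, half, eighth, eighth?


Reasoning:
Beat values:
  whole = 4 beats
  dotted quarter = 1.5 beats
  half = 2 beats
  eighth = 0.5 beats
  eighth = 0.5 beats
Sum = 4 + 1.5 + 2 + 0.5 + 0.5
= 8.5 beats


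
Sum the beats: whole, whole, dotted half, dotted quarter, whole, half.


Let's work it out.
Beat values:
  whole = 4 beats
  whole = 4 beats
  dotted half = 3 beats
  dotted quarter = 1.5 beats
  whole = 4 beats
  half = 2 beats
Sum = 4 + 4 + 3 + 1.5 + 4 + 2
= 18.5 beats


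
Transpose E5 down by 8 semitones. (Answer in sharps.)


Working:
E5: chromatic position 4 in octave 5 → absolute = 5×12 + 4 = 64
Transpose down 8: 64 - 8 = 56
56 = 4×12 + 8 → G# in octave 4
Result = G#4


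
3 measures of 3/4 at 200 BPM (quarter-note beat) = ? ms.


Solution.
Quarter-note beat duration = 60000 / 200 ms
Beats per measure (3/4) = 3
One measure = 3 × 60000 / 200 = 180000 / 200 ms
3 measures = 3 × 180000 / 200 = 540000 / 200
= 2700.0 ms


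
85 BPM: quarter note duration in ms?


Reasoning:
One quarter-note beat = 60000 / BPM = 60000 / 85 ms
Duration = 60000 / 85
= 705.9 ms


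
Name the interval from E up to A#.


Reasoning:
Letter names: E → A spans 4 letter names → a 4th
Semitones: E → A# = 6 half-steps
A 4th of 6 semitones is an augmented 4th
= augmented 4th


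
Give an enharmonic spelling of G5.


Enharmonic notes sound the same pitch but are spelled with different letter names
G and F## name the same pitch class
= F##5


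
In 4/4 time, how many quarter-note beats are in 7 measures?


Step by step:
Time signature 4/4: the bottom number 4 means the quarter note gets one count
The top number 4 means 4 quarter-note beats per measure
Total = 4 × 7 measures
= 28 quarter-note beats


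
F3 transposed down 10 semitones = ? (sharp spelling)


Solution.
F3: chromatic position 5 in octave 3 → absolute = 3×12 + 5 = 41
Transpose down 10: 41 - 10 = 31
31 = 2×12 + 7 → G in octave 2
Result = G2


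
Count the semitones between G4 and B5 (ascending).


Solution.
Absolute semitone position = octave×12 + chromatic position
G4: 4×12 + 7 = 55
B5: 5×12 + 11 = 71
Difference = 71 - 55 = 16
= 16 semitones


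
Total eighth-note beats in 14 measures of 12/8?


Working:
Time signature 12/8: the bottom number 8 means the eighth note gets one count
The top number 12 means 12 eighth-note beats per measure
Total = 12 × 14 measures
= 168 eighth-note beats


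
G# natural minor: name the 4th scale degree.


Reasoning:
Natural minor scale pattern: W-H-W-W-H-W-W (2-1-2-2-1-2-2 semitones)
Starting from G#:
  G# + 2 semitones → A#
  A# + 1 semitone → B
  B + 2 semitones → C#
  C# + 2 semitones → D#
  D# + 1 semitone → E
  E + 2 semitones → F#
  F# + 2 semitones → G#
Scale: G# A# B C# D# E F#
Degree 4 = C#


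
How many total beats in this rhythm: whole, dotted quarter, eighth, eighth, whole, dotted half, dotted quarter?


Working:
Beat values:
  whole = 4 beats
  dotted quarter = 1.5 beats
  eighth = 0.5 beats
  eighth = 0.5 beats
  whole = 4 beats
  dotted half = 3 beats
  dotted quarter = 1.5 beats
Sum = 4 + 1.5 + 0.5 + 0.5 + 4 + 3 + 1.5
= 15 beats


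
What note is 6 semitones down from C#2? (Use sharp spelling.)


Solution.
C#2: chromatic position 1 in octave 2 → absolute = 2×12 + 1 = 25
Transpose down 6: 25 - 6 = 19
19 = 1×12 + 7 → G in octave 1
Result = G1


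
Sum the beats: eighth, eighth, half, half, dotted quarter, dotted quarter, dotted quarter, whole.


Solution.
Beat values:
  eighth = 0.5 beats
  eighth = 0.5 beats
  half = 2 beats
  half = 2 beats
  dotted quarter = 1.5 beats
  dotted quarter = 1.5 beats
  dotted quarter = 1.5 beats
  whole = 4 beats
Sum = 0.5 + 0.5 + 2 + 2 + 1.5 + 1.5 + 1.5 + 4
= 13.5 beats


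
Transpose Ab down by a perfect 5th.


Step by step:
perfect 5th: 5 letter names, 7 semitones
Letter: A - 4 → D
Pitch: Ab - 7 semitones, spelled as a D → Db
= Db


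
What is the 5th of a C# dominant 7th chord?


Working:
Dominant 7th chord = root + major 3rd + perfect 5th + minor 7th
Seventh chords stack in thirds, so the letter names are C-E-G-B
Root: C#
Major 3rd above C#: E#
Perfect 5th above C#: G#
Minor 7th above C#: B
The 5th = G#


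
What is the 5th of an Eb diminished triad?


Reasoning:
Diminished triad = root + minor 3rd (3 semitones) + diminished 5th (6 semitones)
A triad on Eb stacks thirds, so the chord tones use letter names E-G-B
Root: Eb
Minor 3rd above Eb: Gb
Diminished 5th above Eb: Bbb
The 5th = Bbb
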